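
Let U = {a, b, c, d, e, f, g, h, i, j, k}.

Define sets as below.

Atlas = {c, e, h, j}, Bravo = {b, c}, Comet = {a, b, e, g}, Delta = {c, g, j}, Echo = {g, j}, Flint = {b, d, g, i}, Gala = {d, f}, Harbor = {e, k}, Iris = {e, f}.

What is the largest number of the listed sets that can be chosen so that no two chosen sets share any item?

Bravo, Echo, Gala, Harbor are pairwise disjoint (Bravo={b,c}; Echo={g,j}; Gala={d,f}; Harbor={e,k}).
Every remaining set overlaps one of these, and no 5 of the listed sets are pairwise disjoint, so 4 is the maximum.

4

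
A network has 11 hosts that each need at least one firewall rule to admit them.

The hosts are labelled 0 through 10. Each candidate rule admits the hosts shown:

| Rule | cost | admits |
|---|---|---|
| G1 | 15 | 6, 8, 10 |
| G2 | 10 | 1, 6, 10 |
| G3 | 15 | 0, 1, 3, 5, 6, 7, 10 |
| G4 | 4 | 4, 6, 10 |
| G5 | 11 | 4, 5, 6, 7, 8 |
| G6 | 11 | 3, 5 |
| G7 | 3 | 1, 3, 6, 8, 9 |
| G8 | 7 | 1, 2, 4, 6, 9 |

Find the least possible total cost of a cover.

G3, G7, G8 together cover every host (G3 ∪ G7 ∪ G8 = {0, 1, 2, 3, 4, 5, 6, 7, 8, 9, 10}); total cost 15 + 3 + 7 = 25.
The greedy pick G7, G4, G3, G8 costs 29; no covering selection beats 25.

25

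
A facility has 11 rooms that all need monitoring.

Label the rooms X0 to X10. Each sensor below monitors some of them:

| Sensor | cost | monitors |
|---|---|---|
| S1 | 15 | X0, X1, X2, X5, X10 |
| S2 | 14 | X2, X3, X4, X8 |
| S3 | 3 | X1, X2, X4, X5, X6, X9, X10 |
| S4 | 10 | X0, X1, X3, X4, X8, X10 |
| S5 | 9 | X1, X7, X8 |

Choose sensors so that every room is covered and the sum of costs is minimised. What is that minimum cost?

22

S3, S4, S5 together cover every room (S3 ∪ S4 ∪ S5 = {X0, X1, X2, X3, X4, X5, X6, X7, X8, X9, X10}); total cost 3 + 10 + 9 = 22.
No covering selection has total cost below 22.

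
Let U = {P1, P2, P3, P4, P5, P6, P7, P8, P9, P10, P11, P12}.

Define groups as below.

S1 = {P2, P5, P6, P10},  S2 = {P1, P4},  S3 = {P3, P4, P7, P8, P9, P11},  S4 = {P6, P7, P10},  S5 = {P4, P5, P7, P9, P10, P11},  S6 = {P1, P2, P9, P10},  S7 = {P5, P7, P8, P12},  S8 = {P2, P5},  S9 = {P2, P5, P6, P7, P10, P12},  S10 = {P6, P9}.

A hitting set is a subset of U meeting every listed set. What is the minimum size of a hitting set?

Take H = {P1, P5, P6, P9}. Each listed group contains at least one of these, so H is a hitting set of size 4.
No choice of 3 points meets every group, so 4 is the minimum.

4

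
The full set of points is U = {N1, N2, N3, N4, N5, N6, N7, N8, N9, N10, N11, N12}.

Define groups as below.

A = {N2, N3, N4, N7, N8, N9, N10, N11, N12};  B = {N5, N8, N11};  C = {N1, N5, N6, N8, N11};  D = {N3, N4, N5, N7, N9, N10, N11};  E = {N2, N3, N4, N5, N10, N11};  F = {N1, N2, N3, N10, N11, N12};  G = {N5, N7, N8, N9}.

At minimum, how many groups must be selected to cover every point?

Take {A, C}. Their union is {N1, N2, N3, N4, N5, N6, N7, N8, N9, N10, N11, N12}, which is all 12 points.
No single group has all 12 points (the largest, A, has 9), so 2 is optimal.

2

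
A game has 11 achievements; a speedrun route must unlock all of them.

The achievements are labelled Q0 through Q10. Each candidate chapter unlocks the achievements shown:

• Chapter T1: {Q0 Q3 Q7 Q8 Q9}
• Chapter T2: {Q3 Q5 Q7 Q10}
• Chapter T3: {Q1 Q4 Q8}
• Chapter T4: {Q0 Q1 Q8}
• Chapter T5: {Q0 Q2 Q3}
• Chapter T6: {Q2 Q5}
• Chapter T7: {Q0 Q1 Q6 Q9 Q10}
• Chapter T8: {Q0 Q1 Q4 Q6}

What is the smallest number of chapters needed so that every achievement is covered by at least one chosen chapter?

T2 and T3 and T5 and T7 together: T2 ∪ T3 ∪ T5 ∪ T7 = {Q0, Q1, Q2, Q3, Q4, Q5, Q6, Q7, Q8, Q9, Q10} — every achievement is covered.
No 3 of the 8 chapters cover everything (all 56 combinations miss at least one achievement), so 4 is optimal.

4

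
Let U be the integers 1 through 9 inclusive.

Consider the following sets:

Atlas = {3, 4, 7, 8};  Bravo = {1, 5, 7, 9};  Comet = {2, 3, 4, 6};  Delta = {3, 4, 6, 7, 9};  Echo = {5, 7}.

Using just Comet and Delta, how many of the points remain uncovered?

3

Union of Comet, Delta = {2, 3, 4, 6, 7, 9}.
Not covered: 1, 5, 8 — 3 points.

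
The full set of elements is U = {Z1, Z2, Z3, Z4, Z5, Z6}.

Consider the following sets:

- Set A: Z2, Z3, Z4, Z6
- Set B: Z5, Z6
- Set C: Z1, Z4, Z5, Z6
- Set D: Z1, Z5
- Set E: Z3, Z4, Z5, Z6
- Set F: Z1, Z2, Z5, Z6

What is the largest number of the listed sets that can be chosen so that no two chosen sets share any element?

2

A, D are pairwise disjoint (A={Z2,Z3,Z4,Z6}; D={Z1,Z5}).
Every remaining set overlaps one of these, and no 3 of the listed sets are pairwise disjoint, so 2 is the maximum.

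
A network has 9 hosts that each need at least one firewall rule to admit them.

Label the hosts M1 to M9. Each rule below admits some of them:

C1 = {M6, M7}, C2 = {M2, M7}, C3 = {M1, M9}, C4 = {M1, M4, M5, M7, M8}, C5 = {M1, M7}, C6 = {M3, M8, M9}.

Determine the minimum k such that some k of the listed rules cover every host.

Take {C1, C2, C4, C6}. Their union is {M1, M2, M3, M4, M5, M6, M7, M8, M9}, which is all 9 hosts.
No 3 of the 6 rules cover everything (all 20 combinations miss at least one host), so 4 is optimal.

4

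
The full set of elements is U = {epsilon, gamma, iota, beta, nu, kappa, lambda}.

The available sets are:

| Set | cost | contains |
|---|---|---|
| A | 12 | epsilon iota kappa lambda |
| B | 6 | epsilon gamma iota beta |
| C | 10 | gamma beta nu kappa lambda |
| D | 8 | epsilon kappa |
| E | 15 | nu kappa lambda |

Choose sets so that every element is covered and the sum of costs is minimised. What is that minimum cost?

16

B, C together cover every element (B ∪ C = {epsilon, gamma, iota, beta, nu, kappa, lambda}); total cost 6 + 10 = 16.
No covering selection has total cost below 16.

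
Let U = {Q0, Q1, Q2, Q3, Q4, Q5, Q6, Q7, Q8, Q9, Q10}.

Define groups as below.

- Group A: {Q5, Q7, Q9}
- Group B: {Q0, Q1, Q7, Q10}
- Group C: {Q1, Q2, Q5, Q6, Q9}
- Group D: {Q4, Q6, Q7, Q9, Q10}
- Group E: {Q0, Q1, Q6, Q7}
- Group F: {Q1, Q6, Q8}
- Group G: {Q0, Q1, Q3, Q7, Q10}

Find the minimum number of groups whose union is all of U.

4

C, D, F, and G cover everything between them: the union {Q0, Q1, Q2, Q3, Q4, Q5, Q6, Q7, Q8, Q9, Q10} is all of U.
No 3 of the 7 groups cover everything (all 35 combinations miss at least one point), so 4 is optimal.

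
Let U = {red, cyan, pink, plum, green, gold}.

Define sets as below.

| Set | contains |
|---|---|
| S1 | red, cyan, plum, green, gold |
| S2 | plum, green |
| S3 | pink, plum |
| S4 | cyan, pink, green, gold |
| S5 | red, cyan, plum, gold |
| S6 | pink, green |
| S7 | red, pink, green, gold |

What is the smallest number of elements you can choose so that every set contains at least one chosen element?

2

Take H = {pink, plum}. Each listed set contains at least one of these, so H is a hitting set of size 2.
The sets S5, S6 are pairwise disjoint, so any hitting set needs a separate element for each — at least 2. Hence 2 is optimal.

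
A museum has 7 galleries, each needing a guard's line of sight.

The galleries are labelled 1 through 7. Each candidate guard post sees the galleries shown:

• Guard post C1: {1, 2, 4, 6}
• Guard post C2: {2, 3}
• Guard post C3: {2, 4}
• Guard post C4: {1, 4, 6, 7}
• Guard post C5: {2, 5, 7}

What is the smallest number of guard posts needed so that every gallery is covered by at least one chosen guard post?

C1 and C2 and C5 together: C1 ∪ C2 ∪ C5 = {1, 2, 3, 4, 5, 6, 7} — every gallery is covered.
Only C2 contains 3, so C2 is forced; the remaining 5 galleries need at least 2 more guard posts (each remaining guard post adds at most 4) — so at least 3 guard posts are needed, and 3 is optimal.

3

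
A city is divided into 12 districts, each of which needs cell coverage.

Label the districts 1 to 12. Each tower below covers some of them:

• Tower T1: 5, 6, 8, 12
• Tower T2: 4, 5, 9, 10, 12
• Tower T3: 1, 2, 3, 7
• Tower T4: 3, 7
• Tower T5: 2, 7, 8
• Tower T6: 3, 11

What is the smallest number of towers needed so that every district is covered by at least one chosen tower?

4

Take {T1, T2, T3, T6}. Their union is {1, 2, 3, 4, 5, 6, 7, 8, 9, 10, 11, 12}, which is all 12 districts.
No 3 of the 6 towers cover everything (all 20 combinations miss at least one district), so 4 is optimal.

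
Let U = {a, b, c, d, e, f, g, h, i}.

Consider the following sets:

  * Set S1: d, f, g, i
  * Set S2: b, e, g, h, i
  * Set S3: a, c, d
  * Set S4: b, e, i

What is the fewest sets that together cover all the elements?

3

S1, S2, and S3 cover everything between them: the union {a, b, c, d, e, f, g, h, i} is all of U.
Only S3 contains a, so S3 is forced; the remaining 6 elements need at least 2 more sets (each remaining set adds at most 5) — so at least 3 sets are needed, and 3 is optimal.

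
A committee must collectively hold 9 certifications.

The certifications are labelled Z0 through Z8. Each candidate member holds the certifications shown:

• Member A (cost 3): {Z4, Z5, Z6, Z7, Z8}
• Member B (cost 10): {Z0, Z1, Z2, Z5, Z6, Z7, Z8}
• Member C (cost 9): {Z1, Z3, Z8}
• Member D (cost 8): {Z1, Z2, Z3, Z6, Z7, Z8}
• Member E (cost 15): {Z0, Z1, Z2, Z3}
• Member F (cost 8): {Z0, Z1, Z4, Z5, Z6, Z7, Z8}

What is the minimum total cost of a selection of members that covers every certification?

16

D, F together cover every certification (D ∪ F = {Z0, Z1, Z2, Z3, Z4, Z5, Z6, Z7, Z8}); total cost 8 + 8 = 16.
The greedy pick A, D, F costs 19; no covering selection beats 16.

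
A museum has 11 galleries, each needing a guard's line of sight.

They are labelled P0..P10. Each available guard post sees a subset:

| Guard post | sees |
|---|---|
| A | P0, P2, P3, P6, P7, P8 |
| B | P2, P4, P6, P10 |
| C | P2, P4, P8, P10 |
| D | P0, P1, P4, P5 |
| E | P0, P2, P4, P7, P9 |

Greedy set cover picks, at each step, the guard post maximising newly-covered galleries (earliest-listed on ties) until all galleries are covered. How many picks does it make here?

Greedy: pick A (covers 6 new) → pick D (covers 3 new) → pick B (covers 1 new) → pick E (covers 1 new). Total picks: 4.

4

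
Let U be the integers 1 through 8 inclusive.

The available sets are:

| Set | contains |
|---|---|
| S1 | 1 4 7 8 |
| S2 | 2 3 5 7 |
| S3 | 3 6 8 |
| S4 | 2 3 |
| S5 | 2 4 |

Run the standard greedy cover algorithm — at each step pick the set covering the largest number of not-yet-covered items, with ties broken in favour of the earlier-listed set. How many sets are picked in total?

3

Greedy: pick S1 (covers 4 new) → pick S2 (covers 3 new) → pick S3 (covers 1 new). Total picks: 3.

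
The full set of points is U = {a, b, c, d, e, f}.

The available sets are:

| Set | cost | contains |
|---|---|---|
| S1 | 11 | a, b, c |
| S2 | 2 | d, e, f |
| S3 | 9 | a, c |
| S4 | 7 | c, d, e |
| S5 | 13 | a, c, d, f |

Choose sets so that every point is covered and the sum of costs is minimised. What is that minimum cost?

13

S1, S2 together cover every point (S1 ∪ S2 = {a, b, c, d, e, f}); total cost 11 + 2 = 13.
No covering selection has total cost below 13.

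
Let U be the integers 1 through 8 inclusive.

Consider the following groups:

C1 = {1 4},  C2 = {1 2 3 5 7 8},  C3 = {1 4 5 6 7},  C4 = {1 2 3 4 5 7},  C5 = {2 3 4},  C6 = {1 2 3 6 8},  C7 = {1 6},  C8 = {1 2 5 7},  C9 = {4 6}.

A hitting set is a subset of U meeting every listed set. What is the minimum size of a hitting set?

Take H = {1, 4}. Each listed group contains at least one of these, so H is a hitting set of size 2.
The groups C8, C9 are pairwise disjoint, so any hitting set needs a separate point for each — at least 2. Hence 2 is optimal.

2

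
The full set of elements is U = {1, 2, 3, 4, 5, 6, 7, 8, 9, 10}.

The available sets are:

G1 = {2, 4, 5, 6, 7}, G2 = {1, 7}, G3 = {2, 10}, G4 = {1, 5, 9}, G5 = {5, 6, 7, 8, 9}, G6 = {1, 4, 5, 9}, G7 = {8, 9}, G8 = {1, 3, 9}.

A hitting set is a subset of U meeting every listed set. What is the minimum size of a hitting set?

Take H = {2, 7, 9}. Each listed set contains at least one of these, so H is a hitting set of size 3.
The sets G2, G3, G7 are pairwise disjoint, so any hitting set needs a separate element for each — at least 3. Hence 3 is optimal.

3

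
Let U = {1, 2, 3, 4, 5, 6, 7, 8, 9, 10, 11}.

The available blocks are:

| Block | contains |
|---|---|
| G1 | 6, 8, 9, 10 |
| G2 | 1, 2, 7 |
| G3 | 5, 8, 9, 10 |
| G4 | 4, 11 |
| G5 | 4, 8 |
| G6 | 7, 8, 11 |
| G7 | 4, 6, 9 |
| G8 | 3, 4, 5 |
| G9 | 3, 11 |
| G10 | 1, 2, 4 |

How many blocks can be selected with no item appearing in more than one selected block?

G2, G5, G9 are pairwise disjoint (G2={1,2,7}; G5={4,8}; G9={3,11}).
Every remaining block overlaps one of these, and no 4 of the listed blocks are pairwise disjoint, so 3 is the maximum.

3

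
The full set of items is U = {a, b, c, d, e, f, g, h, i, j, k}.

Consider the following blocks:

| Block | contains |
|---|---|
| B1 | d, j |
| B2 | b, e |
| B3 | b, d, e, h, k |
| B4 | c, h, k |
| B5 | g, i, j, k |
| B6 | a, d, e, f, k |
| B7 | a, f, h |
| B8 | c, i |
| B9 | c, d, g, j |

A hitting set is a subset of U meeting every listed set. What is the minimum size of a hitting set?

4

The 4 items {d, e, h, i} hit every block.
The blocks B1, B2, B7, B8 are pairwise disjoint, so any hitting set needs a separate item for each — at least 4. Hence 4 is optimal.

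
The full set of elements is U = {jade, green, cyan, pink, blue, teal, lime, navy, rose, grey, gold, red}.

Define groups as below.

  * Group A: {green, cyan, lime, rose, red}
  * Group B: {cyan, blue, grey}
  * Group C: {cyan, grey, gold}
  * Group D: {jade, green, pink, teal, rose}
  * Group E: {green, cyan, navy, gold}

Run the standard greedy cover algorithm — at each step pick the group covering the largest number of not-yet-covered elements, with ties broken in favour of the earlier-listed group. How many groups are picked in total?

Greedy: pick A (covers 5 new) → pick D (covers 3 new) → pick B (covers 2 new) → pick E (covers 2 new). Total picks: 4.

4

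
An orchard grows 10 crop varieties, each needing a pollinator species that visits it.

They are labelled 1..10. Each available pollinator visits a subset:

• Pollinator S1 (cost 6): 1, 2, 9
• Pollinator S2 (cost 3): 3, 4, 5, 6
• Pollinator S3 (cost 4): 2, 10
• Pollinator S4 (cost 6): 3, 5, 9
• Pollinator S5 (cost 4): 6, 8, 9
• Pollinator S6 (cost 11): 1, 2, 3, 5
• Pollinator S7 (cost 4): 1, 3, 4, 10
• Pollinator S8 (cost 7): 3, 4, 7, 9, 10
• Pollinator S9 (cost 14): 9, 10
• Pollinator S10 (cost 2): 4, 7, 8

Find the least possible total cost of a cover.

S1, S2, S7, S10 together cover every variety (S1 ∪ S2 ∪ S7 ∪ S10 = {1, 2, 3, 4, 5, 6, 7, 8, 9, 10}); total cost 6 + 3 + 4 + 2 = 15.
No covering selection has total cost below 15.

15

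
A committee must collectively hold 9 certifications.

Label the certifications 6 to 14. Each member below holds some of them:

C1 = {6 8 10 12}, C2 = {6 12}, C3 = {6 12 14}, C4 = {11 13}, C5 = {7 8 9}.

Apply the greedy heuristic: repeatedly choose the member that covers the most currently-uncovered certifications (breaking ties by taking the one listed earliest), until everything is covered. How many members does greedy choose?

4

Greedy: pick C1 (covers 4 new) → pick C4 (covers 2 new) → pick C5 (covers 2 new) → pick C3 (covers 1 new). Total picks: 4.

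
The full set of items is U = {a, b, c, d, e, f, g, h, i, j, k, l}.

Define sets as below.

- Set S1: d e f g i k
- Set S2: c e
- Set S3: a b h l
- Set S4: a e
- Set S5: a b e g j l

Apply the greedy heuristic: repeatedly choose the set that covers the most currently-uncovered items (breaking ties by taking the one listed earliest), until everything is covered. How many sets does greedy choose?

Greedy: pick S1 (covers 6 new) → pick S3 (covers 4 new) → pick S2 (covers 1 new) → pick S5 (covers 1 new). Total picks: 4.

4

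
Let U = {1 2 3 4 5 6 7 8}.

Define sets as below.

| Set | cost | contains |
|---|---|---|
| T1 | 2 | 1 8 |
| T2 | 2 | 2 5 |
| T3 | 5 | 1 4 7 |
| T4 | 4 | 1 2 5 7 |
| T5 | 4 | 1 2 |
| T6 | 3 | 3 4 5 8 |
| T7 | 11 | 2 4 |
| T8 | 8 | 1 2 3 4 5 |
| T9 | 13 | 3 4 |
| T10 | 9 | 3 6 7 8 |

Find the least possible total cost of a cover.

T2, T3, T10 together cover every item (T2 ∪ T3 ∪ T10 = {1, 2, 3, 4, 5, 6, 7, 8}); total cost 2 + 5 + 9 = 16.
No covering selection has total cost below 16.

16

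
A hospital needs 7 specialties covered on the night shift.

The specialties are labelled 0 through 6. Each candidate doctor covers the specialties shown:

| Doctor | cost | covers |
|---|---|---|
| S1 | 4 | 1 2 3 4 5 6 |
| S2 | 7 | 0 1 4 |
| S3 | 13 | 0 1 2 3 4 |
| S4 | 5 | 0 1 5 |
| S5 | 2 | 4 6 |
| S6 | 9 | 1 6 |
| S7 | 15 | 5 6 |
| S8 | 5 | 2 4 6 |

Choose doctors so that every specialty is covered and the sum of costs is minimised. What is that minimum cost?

S1, S4 together cover every specialty (S1 ∪ S4 = {0, 1, 2, 3, 4, 5, 6}); total cost 4 + 5 = 9.
No covering selection has total cost below 9.

9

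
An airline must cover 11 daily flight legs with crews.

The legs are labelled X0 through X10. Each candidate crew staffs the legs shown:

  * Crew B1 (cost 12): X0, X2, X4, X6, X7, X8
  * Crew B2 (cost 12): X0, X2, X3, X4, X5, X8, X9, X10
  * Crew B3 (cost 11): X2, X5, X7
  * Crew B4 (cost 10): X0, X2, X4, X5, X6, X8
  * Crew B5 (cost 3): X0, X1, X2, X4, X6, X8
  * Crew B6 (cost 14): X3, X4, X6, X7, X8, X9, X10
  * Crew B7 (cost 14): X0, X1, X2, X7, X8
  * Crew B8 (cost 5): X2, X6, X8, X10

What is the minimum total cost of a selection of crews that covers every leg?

B2, B3, B5 together cover every leg (B2 ∪ B3 ∪ B5 = {X0, X1, X2, X3, X4, X5, X6, X7, X8, X9, X10}); total cost 12 + 11 + 3 = 26.
No covering selection has total cost below 26.

26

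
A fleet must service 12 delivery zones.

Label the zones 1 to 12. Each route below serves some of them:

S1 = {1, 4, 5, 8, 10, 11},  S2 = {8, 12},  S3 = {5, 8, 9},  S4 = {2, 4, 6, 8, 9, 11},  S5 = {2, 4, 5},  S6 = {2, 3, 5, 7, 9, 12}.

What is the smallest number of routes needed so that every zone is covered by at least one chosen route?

3

Take {S1, S4, S6}. Their union is {1, 2, 3, 4, 5, 6, 7, 8, 9, 10, 11, 12}, which is all 12 zones.
Only S1 contains 1, so S1 is forced; the remaining 6 zones need at least 2 more routes (each remaining route adds at most 5) — so at least 3 routes are needed, and 3 is optimal.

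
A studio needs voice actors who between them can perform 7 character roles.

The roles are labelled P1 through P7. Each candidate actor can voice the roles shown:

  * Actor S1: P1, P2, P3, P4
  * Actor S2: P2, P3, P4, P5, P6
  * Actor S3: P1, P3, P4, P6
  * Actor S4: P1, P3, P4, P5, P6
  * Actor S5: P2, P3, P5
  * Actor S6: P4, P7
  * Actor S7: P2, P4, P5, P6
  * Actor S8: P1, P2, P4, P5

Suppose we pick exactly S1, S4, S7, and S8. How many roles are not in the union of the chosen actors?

Union of S1, S4, S7, S8 = {P1, P2, P3, P4, P5, P6}.
Not covered: P7 — 1 role.

1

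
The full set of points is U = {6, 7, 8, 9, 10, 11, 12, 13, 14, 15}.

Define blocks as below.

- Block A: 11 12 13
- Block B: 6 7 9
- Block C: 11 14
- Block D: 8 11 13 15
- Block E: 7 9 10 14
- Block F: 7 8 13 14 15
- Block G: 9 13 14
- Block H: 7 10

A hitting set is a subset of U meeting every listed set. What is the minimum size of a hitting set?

Take T = {7, 11, 14}. Each listed block contains at least one of these, so T is a hitting set of size 3.
No choice of 2 points meets every block, so 3 is the minimum.

3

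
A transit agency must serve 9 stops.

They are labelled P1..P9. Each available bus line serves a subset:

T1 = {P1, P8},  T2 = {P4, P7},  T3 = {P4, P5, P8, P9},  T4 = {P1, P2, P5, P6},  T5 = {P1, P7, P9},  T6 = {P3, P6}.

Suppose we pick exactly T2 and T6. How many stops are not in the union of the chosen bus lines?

5

Union of T2, T6 = {P3, P4, P6, P7}.
Not covered: P1, P2, P5, P8, P9 — 5 stops.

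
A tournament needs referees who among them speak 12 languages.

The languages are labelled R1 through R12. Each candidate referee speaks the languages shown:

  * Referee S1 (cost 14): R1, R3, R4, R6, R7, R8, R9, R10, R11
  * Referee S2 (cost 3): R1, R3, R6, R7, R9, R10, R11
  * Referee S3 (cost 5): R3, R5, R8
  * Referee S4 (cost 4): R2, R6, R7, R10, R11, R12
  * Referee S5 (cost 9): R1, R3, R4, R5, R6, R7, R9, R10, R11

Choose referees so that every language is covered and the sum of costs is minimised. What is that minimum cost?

S3, S4, S5 together cover every language (S3 ∪ S4 ∪ S5 = {R1, R2, R3, R4, R5, R6, R7, R8, R9, R10, R11, R12}); total cost 5 + 4 + 9 = 18.
The greedy pick S2, S4, S3, S5 costs 21; no covering selection beats 18.

18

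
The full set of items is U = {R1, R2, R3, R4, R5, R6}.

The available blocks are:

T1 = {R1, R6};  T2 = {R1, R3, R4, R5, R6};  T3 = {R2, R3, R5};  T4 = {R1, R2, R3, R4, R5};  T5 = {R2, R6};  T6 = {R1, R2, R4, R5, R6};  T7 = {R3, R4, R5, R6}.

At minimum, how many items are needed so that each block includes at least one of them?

2

The 2 items {R5, R6} hit every block.
The blocks T1, T3 are pairwise disjoint, so any hitting set needs a separate item for each — at least 2. Hence 2 is optimal.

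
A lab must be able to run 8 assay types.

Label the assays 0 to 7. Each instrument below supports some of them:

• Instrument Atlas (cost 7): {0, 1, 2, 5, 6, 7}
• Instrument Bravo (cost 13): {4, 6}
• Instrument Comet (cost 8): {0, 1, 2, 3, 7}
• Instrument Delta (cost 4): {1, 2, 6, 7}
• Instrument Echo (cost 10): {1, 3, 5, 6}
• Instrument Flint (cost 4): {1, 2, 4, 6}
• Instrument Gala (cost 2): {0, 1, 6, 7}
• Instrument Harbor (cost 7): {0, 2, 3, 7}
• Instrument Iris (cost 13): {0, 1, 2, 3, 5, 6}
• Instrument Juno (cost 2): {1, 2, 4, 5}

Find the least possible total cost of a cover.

11

Gala, Harbor, Juno together cover every assay (Gala ∪ Harbor ∪ Juno = {0, 1, 2, 3, 4, 5, 6, 7}); total cost 2 + 7 + 2 = 11.
No covering selection has total cost below 11.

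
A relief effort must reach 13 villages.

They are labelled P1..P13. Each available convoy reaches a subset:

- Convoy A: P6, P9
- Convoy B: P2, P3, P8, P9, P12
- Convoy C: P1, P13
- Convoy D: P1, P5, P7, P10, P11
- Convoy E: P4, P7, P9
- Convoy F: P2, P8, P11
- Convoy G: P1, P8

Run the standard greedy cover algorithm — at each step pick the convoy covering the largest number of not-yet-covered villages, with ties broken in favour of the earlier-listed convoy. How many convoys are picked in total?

Greedy: pick B (covers 5 new) → pick D (covers 5 new) → pick A (covers 1 new) → pick C (covers 1 new) → pick E (covers 1 new). Total picks: 5.

5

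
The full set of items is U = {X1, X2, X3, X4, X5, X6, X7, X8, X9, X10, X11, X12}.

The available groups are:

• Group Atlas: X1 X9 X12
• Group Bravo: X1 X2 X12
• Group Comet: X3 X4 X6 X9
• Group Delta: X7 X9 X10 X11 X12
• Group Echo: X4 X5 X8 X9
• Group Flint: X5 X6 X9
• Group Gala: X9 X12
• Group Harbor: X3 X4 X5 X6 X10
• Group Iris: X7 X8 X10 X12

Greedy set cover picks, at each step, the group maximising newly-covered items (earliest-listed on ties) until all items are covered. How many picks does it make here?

Greedy: pick Delta (covers 5 new) → pick Harbor (covers 4 new) → pick Bravo (covers 2 new) → pick Echo (covers 1 new). Total picks: 4.

4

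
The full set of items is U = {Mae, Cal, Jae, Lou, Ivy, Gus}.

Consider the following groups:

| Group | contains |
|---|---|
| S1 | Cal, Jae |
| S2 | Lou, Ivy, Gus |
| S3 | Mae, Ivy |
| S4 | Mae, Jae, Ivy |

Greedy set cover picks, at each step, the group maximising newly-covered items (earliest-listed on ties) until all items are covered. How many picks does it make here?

3

Greedy: pick S2 (covers 3 new) → pick S1 (covers 2 new) → pick S3 (covers 1 new). Total picks: 3.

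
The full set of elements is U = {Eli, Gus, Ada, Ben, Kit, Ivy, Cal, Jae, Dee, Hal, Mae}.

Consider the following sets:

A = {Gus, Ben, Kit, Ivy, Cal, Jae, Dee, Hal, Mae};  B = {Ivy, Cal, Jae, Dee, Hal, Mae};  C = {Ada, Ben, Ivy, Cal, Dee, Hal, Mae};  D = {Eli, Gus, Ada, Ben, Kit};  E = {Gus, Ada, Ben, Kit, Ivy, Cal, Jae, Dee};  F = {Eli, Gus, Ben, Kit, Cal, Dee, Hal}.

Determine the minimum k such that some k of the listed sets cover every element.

2

B and D together: B ∪ D = {Eli, Gus, Ada, Ben, Kit, Ivy, Cal, Jae, Dee, Hal, Mae} — every element is covered.
No single set has all 11 elements (the largest, A, has 9), so 2 is optimal.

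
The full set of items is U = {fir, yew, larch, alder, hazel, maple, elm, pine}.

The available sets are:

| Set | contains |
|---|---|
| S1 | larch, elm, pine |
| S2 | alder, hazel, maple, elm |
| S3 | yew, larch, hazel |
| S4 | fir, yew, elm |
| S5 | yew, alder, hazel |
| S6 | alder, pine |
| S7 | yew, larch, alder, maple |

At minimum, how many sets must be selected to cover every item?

S1, S2, and S4 cover everything between them: the union {fir, yew, larch, alder, hazel, maple, elm, pine} is all of U.
Only S4 contains fir, so S4 is forced; the remaining 5 items need at least 2 more sets (each remaining set adds at most 3) — so at least 3 sets are needed, and 3 is optimal.

3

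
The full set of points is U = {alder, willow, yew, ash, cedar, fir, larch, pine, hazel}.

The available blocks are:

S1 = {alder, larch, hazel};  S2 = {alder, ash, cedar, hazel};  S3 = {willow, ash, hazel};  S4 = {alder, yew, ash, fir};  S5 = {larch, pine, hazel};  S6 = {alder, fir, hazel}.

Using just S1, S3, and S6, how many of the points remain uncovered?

Union of S1, S3, S6 = {alder, willow, ash, fir, larch, hazel}.
Not covered: yew, cedar, pine — 3 points.

3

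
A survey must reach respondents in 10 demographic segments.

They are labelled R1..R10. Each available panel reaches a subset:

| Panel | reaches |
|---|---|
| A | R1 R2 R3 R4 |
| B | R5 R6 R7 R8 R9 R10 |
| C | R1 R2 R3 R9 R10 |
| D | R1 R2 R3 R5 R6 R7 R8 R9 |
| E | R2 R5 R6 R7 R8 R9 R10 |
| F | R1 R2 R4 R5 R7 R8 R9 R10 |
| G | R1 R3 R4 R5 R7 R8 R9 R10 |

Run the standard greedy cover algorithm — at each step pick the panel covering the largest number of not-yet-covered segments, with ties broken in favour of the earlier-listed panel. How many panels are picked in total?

Greedy: pick D (covers 8 new) → pick F (covers 2 new). Total picks: 2.

2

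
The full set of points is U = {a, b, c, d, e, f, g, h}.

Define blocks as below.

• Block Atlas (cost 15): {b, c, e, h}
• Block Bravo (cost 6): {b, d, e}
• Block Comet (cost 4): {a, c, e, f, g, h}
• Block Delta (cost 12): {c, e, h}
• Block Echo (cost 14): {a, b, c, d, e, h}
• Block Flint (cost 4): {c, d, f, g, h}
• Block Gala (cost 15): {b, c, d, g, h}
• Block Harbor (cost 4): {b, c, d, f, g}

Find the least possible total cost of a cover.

Comet, Harbor together cover every point (Comet ∪ Harbor = {a, b, c, d, e, f, g, h}); total cost 4 + 4 = 8.
No covering selection has total cost below 8.

8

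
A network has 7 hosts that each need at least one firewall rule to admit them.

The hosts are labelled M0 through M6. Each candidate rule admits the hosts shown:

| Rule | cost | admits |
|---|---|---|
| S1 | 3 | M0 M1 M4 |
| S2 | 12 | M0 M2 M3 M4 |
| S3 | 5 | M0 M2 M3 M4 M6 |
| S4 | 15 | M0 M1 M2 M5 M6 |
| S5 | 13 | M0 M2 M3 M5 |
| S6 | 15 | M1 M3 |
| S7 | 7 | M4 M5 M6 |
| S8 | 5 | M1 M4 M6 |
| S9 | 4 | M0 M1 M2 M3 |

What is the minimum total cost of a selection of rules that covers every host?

S7, S9 together cover every host (S7 ∪ S9 = {M0, M1, M2, M3, M4, M5, M6}); total cost 7 + 4 = 11.
The greedy pick S1, S3, S7 costs 15; no covering selection beats 11.

11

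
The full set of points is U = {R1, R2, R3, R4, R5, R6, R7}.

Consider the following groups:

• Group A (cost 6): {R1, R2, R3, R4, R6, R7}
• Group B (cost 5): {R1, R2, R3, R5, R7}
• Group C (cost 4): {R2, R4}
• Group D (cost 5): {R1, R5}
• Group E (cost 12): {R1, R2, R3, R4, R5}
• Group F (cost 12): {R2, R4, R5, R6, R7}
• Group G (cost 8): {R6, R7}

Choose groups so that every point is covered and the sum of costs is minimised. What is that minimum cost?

11

A, B together cover every point (A ∪ B = {R1, R2, R3, R4, R5, R6, R7}); total cost 6 + 5 = 11.
No covering selection has total cost below 11.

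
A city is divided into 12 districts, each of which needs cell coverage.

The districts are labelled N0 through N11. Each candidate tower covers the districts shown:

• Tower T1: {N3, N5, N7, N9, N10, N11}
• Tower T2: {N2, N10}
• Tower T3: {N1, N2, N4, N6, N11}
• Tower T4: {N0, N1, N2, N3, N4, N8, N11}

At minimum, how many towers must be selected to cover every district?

3

T1 and T3 and T4 together: T1 ∪ T3 ∪ T4 = {N0, N1, N2, N3, N4, N5, N6, N7, N8, N9, N10, N11} — every district is covered.
Only T4 contains N0, so T4 is forced; the remaining 5 districts need at least 2 more towers (each remaining tower adds at most 4) — so at least 3 towers are needed, and 3 is optimal.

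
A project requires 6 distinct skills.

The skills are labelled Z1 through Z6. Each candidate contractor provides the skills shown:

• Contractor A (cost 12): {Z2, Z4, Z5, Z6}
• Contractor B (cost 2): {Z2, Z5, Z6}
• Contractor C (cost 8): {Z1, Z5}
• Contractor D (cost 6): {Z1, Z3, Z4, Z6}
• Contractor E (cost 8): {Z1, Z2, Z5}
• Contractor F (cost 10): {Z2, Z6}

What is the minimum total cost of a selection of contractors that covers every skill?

B, D together cover every skill (B ∪ D = {Z1, Z2, Z3, Z4, Z5, Z6}); total cost 2 + 6 = 8.
No covering selection has total cost below 8.

8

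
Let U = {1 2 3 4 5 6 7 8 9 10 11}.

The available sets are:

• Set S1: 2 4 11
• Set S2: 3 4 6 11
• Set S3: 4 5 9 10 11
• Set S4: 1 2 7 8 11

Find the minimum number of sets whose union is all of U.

S2 and S3 and S4 together: S2 ∪ S3 ∪ S4 = {1, 2, 3, 4, 5, 6, 7, 8, 9, 10, 11} — every element is covered.
Each set has at most 5 elements, and 2·5 = 10 < 11 — so at least 3 sets are needed, and 3 is optimal.

3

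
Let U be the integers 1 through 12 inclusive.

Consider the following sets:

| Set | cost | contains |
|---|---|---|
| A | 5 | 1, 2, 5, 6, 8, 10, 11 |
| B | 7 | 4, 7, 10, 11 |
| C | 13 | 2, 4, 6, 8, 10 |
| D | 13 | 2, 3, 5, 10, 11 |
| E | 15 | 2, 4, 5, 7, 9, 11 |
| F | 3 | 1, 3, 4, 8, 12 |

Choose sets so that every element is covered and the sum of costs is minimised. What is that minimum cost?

A, E, F together cover every element (A ∪ E ∪ F = {1, 2, 3, 4, 5, 6, 7, 8, 9, 10, 11, 12}); total cost 5 + 15 + 3 = 23.
The greedy pick F, A, B, E costs 30; no covering selection beats 23.

23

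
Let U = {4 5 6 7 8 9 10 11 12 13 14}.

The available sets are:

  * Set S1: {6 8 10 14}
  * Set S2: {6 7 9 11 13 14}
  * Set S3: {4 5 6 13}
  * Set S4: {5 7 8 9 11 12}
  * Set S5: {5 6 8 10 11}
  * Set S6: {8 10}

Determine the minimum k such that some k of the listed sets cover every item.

S1 and S3 and S4 together: S1 ∪ S3 ∪ S4 = {4, 5, 6, 7, 8, 9, 10, 11, 12, 13, 14} — every item is covered.
Only S3 contains 4, so S3 is forced; the remaining 7 items need at least 2 more sets (each remaining set adds at most 5) — so at least 3 sets are needed, and 3 is optimal.

3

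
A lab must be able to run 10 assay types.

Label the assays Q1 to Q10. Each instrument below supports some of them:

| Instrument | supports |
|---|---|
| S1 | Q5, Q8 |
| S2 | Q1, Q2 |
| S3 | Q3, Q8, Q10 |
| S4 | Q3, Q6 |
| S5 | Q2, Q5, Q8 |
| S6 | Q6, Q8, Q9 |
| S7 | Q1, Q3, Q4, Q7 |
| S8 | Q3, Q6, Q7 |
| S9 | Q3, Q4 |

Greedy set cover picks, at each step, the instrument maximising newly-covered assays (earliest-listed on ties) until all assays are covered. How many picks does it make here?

Greedy: pick S7 (covers 4 new) → pick S5 (covers 3 new) → pick S6 (covers 2 new) → pick S3 (covers 1 new). Total picks: 4.

4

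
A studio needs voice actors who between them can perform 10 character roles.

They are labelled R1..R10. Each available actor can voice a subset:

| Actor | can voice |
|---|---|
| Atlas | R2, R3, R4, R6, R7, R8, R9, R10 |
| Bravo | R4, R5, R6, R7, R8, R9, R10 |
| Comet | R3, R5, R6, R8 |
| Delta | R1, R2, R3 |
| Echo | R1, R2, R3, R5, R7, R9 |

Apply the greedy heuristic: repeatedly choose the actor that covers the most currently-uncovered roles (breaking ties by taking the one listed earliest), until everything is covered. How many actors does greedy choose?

2

Greedy: pick Atlas (covers 8 new) → pick Echo (covers 2 new). Total picks: 2.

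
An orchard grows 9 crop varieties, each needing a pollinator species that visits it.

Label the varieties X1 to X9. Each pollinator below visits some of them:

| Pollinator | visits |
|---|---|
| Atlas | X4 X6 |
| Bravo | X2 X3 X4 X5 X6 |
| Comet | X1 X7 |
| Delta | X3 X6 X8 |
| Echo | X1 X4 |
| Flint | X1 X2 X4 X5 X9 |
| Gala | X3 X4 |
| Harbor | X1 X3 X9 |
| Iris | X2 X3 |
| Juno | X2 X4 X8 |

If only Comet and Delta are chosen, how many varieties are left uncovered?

4

Union of Comet, Delta = {X1, X3, X6, X7, X8}.
Not covered: X2, X4, X5, X9 — 4 varieties.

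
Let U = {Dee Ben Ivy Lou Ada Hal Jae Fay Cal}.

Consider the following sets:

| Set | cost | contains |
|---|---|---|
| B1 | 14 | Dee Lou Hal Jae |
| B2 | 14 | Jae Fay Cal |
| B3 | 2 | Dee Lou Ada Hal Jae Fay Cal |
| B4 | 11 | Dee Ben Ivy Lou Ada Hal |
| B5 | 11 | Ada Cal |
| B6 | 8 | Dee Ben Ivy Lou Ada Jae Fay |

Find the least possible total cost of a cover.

10

B3, B6 together cover every element (B3 ∪ B6 = {Dee, Ben, Ivy, Lou, Ada, Hal, Jae, Fay, Cal}); total cost 2 + 8 = 10.
No covering selection has total cost below 10.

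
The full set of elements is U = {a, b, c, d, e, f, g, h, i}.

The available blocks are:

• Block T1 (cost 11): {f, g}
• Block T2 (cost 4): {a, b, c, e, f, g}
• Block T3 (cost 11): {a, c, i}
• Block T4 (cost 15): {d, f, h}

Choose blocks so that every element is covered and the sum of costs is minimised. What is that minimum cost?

T2, T3, T4 together cover every element (T2 ∪ T3 ∪ T4 = {a, b, c, d, e, f, g, h, i}); total cost 4 + 11 + 15 = 30.
No covering selection has total cost below 30.

30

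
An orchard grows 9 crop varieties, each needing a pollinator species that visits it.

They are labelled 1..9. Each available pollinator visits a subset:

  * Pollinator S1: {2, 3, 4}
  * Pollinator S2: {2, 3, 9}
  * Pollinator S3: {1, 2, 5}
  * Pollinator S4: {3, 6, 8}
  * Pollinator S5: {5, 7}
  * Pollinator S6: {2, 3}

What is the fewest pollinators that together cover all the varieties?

5

Take {S1, S2, S3, S4, S5}. Their union is {1, 2, 3, 4, 5, 6, 7, 8, 9}, which is all 9 varieties.
No 4 of the 6 pollinators cover everything (all 15 combinations miss at least one variety), so 5 is optimal.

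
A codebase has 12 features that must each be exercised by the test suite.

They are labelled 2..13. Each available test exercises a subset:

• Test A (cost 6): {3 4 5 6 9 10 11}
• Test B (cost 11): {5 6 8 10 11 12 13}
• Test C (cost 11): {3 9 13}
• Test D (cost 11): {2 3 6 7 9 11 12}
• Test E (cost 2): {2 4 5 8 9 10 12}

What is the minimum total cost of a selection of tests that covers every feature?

24

C, D, E together cover every feature (C ∪ D ∪ E = {2, 3, 4, 5, 6, 7, 8, 9, 10, 11, 12, 13}); total cost 11 + 11 + 2 = 24.
The greedy pick E, A, B, D costs 30; no covering selection beats 24.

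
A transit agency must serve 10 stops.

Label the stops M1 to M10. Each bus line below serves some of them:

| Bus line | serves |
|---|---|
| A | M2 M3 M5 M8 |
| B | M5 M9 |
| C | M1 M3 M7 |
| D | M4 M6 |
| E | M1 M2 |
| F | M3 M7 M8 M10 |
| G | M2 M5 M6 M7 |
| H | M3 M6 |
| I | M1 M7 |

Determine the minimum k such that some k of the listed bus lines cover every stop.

4

Take {B, D, E, F}. Their union is {M1, M2, M3, M4, M5, M6, M7, M8, M9, M10}, which is all 10 stops.
No 3 of the 9 bus lines cover everything (all 84 combinations miss at least one stop), so 4 is optimal.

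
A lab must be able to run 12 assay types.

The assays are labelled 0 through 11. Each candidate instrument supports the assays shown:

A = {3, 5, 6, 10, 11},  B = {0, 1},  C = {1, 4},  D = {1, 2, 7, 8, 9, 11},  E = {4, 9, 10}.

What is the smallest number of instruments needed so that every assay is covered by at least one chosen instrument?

A and B and D and E together: A ∪ B ∪ D ∪ E = {0, 1, 2, 3, 4, 5, 6, 7, 8, 9, 10, 11} — every assay is covered.
No 3 of the 5 instruments cover everything (all 10 combinations miss at least one assay), so 4 is optimal.

4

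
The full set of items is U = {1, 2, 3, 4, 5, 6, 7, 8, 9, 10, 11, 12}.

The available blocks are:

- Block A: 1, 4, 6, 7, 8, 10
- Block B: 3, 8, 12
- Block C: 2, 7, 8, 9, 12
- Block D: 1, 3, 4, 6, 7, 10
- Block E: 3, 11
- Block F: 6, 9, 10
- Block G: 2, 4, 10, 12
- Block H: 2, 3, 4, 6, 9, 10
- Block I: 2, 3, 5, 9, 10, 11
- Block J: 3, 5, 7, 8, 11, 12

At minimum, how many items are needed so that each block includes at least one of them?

3

T = {2, 3, 10} meets every block (each contains at least one member of T), and |T| = 3.
No choice of 2 items meets every block, so 3 is the minimum.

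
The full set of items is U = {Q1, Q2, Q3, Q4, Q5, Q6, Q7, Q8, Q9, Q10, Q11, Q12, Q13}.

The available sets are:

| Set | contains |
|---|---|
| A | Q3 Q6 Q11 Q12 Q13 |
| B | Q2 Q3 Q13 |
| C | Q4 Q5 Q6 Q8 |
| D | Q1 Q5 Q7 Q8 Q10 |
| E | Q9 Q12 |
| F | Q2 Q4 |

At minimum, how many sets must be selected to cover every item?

Take {A, D, E, F}. Their union is {Q1, Q2, Q3, Q4, Q5, Q6, Q7, Q8, Q9, Q10, Q11, Q12, Q13}, which is all 13 items.
Only E contains Q9, so E is forced; the remaining 11 items need at least 3 more sets (each remaining set adds at most 5) — so at least 4 sets are needed, and 4 is optimal.

4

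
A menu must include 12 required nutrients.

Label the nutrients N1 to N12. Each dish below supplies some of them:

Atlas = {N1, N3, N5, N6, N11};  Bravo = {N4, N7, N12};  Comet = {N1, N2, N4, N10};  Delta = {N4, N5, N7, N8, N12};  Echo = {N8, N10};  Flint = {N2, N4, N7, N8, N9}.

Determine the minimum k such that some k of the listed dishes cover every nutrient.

Take {Atlas, Comet, Delta, Flint}. Their union is {N1, N2, N3, N4, N5, N6, N7, N8, N9, N10, N11, N12}, which is all 12 nutrients.
No 3 of the 6 dishes cover everything (all 20 combinations miss at least one nutrient), so 4 is optimal.

4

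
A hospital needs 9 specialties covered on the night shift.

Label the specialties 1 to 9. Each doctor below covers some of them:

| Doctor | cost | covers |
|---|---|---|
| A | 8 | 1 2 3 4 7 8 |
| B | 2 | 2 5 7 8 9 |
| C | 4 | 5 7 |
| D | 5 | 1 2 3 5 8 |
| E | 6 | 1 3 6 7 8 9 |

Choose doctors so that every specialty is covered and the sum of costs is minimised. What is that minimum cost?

16

A, B, E together cover every specialty (A ∪ B ∪ E = {1, 2, 3, 4, 5, 6, 7, 8, 9}); total cost 8 + 2 + 6 = 16.
No covering selection has total cost below 16.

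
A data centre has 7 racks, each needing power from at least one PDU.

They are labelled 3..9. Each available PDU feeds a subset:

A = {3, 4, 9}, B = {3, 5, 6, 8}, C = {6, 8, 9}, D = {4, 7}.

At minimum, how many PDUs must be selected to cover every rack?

3

B and C and D together: B ∪ C ∪ D = {3, 4, 5, 6, 7, 8, 9} — every rack is covered.
Only B contains 5, so B is forced; the remaining 3 racks need at least 2 more PDUs (each remaining PDU adds at most 2) — so at least 3 PDUs are needed, and 3 is optimal.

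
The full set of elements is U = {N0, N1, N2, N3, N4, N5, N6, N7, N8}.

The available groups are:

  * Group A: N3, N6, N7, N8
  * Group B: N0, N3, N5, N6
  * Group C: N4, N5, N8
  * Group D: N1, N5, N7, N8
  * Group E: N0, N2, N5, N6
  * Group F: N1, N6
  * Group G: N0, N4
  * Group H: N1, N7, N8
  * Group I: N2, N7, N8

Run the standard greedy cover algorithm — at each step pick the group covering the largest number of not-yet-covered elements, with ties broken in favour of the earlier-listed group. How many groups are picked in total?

4

Greedy: pick A (covers 4 new) → pick E (covers 3 new) → pick C (covers 1 new) → pick D (covers 1 new). Total picks: 4.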